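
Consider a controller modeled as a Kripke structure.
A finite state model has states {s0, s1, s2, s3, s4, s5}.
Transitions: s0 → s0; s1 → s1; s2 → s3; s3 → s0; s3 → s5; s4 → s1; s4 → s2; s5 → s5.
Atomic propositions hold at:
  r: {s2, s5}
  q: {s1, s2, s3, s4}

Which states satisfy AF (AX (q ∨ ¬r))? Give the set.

{s0, s1, s2, s4}

Sat(¬r) = {s0, s1, s3, s4}
Sat(q ∨ ¬r) = {s0, s1, s2, s3, s4}
Sat(AX (q ∨ ¬r)) = {s : every successor in {s0, s1, s2, s3, s4}} = {s0, s1, s2, s4}
AF (AX (q ∨ ¬r)): least fixpoint, start Z0 = {s0, s1, s2, s4}, add states with every successor in Z. Already a fixed point.
Sat(AF (AX (q ∨ ¬r))) = {s0, s1, s2, s4}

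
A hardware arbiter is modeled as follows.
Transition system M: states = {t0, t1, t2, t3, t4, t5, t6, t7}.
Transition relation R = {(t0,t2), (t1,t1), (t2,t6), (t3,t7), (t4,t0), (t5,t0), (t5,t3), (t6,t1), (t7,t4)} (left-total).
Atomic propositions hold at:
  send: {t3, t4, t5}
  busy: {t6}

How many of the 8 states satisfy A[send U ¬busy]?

Sat(¬busy) = {t0, t1, t2, t3, t4, t5, t7}
A[send U ¬busy]: least fixpoint, start Z0 = Sat(¬busy) = {t0, t1, t2, t3, t4, t5, t7}, add states in Sat(send) with every successor in Z. Already a fixed point.
Sat(A[send U ¬busy]) = {t0, t1, t2, t3, t4, t5, t7}
|Sat(A[send U ¬busy])| = |{t0, t1, t2, t3, t4, t5, t7}| = 7.

7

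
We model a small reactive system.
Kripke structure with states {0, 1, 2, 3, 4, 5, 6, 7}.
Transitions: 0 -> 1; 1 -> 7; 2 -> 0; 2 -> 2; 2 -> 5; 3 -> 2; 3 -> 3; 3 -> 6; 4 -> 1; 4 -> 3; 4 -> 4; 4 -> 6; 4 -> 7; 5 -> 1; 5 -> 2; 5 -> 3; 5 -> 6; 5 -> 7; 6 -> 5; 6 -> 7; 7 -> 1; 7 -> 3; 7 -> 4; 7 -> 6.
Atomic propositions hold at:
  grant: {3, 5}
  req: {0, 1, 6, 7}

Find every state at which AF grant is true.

AF grant: least fixpoint, start Z0 = {3, 5}, add states with every successor in Z. Already a fixed point.
Sat(AF grant) = {3, 5}

{3, 5}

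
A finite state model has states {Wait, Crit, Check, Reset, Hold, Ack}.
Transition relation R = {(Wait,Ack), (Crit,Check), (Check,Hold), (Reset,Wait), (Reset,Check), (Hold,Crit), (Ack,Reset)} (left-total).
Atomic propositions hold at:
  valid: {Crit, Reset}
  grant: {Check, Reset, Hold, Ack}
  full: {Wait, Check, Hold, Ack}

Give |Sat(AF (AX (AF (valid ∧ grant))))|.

Sat(valid ∧ grant) = {Reset}
AF (valid ∧ grant): least fixpoint, start Z0 = {Reset}, add states with every successor in Z. Z1 = {Reset, Ack}; Z2 = {Wait, Reset, Ack}; fixed.
Sat(AF (valid ∧ grant)) = {Wait, Reset, Ack}
Sat(AX (AF (valid ∧ grant))) = {s : every successor in {Wait, Reset, Ack}} = {Wait, Ack}
AF (AX (AF (valid ∧ grant))): least fixpoint, start Z0 = {Wait, Ack}, add states with every successor in Z. Already a fixed point.
Sat(AF (AX (AF (valid ∧ grant)))) = {Wait, Ack}
|Sat(AF (AX (AF (valid ∧ grant))))| = |{Wait, Ack}| = 2.

2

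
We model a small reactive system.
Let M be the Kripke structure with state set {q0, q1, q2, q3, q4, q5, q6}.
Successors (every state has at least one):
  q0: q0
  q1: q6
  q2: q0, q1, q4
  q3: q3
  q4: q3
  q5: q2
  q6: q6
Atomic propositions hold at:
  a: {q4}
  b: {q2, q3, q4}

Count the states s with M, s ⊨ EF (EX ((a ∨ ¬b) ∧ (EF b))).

Sat(¬b) = {q0, q1, q5, q6}
Sat(a ∨ ¬b) = {q0, q1, q4, q5, q6}
EF b: least fixpoint, start Z0 = {q2, q3, q4}, add states with some successor in Z. Z1 = {q2, q3, q4, q5}; fixed.
Sat(EF b) = {q2, q3, q4, q5}
Sat((a ∨ ¬b) ∧ (EF b)) = {q4, q5}
Sat(EX ((a ∨ ¬b) ∧ (EF b))) = {s : some successor in {q4, q5}} = {q2}
EF (EX ((a ∨ ¬b) ∧ (EF b))): least fixpoint, start Z0 = {q2}, add states with some successor in Z. Z1 = {q2, q5}; fixed.
Sat(EF (EX ((a ∨ ¬b) ∧ (EF b)))) = {q2, q5}
|Sat(EF (EX ((a ∨ ¬b) ∧ (EF b))))| = |{q2, q5}| = 2.

2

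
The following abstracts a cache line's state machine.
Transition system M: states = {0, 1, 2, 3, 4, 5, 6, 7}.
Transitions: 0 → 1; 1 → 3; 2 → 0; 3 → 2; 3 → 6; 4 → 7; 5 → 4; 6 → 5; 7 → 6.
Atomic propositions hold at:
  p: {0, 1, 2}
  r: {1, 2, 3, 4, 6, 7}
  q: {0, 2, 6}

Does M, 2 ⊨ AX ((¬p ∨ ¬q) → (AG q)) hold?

Yes

Sat(¬p) = {3, 4, 5, 6, 7}
Sat(¬q) = {1, 3, 4, 5, 7}
Sat(¬p ∨ ¬q) = {1, 3, 4, 5, 6, 7}
AG q: greatest fixpoint, start Z0 = {0, 2, 6}, keep only states in Sat with every successor in Z. Z1 = {2}; Z2 = ∅; fixed.
Sat(AG q) = ∅
Sat((¬p ∨ ¬q) → (AG q)) = {0, 2}
Sat(AX ((¬p ∨ ¬q) → (AG q))) = {s : every successor in {0, 2}} = {2}
2 ∈ Sat(AX ((¬p ∨ ¬q) → (AG q))) = {2}, so the formula holds at 2.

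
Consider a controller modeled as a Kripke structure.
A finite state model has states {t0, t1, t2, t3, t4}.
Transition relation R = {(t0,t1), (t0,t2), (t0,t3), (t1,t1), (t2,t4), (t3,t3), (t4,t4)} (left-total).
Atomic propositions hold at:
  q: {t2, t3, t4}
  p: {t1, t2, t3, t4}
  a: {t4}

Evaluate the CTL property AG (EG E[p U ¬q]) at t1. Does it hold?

Sat(¬q) = {t0, t1}
E[p U ¬q]: least fixpoint, start Z0 = Sat(¬q) = {t0, t1}, add states in Sat(p) with some successor in Z. Already a fixed point.
Sat(E[p U ¬q]) = {t0, t1}
EG E[p U ¬q]: greatest fixpoint, start Z0 = {t0, t1}, keep only states in Sat with some successor in Z. Already a fixed point.
Sat(EG E[p U ¬q]) = {t0, t1}
AG (EG E[p U ¬q]): greatest fixpoint, start Z0 = {t0, t1}, keep only states in Sat with every successor in Z. Z1 = {t1}; fixed.
Sat(AG (EG E[p U ¬q])) = {t1}
t1 ∈ Sat(AG (EG E[p U ¬q])) = {t1}, so the formula holds at t1.

Yes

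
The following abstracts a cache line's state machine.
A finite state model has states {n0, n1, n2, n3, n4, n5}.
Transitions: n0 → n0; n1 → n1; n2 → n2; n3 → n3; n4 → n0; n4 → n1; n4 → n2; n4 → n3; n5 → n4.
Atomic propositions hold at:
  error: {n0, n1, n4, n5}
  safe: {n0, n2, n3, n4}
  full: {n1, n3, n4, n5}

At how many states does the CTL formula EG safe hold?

EG safe: greatest fixpoint, start Z0 = {n0, n2, n3, n4}, keep only states in Sat with some successor in Z. Already a fixed point.
Sat(EG safe) = {n0, n2, n3, n4}
|Sat(EG safe)| = |{n0, n2, n3, n4}| = 4.

4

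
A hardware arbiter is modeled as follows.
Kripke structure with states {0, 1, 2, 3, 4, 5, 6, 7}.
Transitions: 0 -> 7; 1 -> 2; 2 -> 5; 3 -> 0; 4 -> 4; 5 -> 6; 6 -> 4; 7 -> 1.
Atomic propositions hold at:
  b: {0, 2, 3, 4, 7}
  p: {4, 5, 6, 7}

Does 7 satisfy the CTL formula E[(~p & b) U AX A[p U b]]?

No

Sat(~p) = {0, 1, 2, 3}
Sat(~p & b) = {0, 2, 3}
A[p U b]: least fixpoint, start Z0 = Sat(b) = {0, 2, 3, 4, 7}, add states in Sat(p) with every successor in Z. Z1 = {0, 2, 3, 4, 6, 7}; Z2 = {0, 2, 3, 4, 5, 6, 7}; fixed.
Sat(A[p U b]) = {0, 2, 3, 4, 5, 6, 7}
Sat(AX A[p U b]) = {s : every successor in {0, 2, 3, 4, 5, 6, 7}} = {0, 1, 2, 3, 4, 5, 6}
E[(~p & b) U AX A[p U b]]: least fixpoint, start Z0 = Sat(AX A[p U b]) = {0, 1, 2, 3, 4, 5, 6}, add states in Sat(~p & b) with some successor in Z. Already a fixed point.
Sat(E[(~p & b) U AX A[p U b]]) = {0, 1, 2, 3, 4, 5, 6}
7 ∉ Sat(E[(~p & b) U AX A[p U b]]) = {0, 1, 2, 3, 4, 5, 6}, so the formula does not hold at 7.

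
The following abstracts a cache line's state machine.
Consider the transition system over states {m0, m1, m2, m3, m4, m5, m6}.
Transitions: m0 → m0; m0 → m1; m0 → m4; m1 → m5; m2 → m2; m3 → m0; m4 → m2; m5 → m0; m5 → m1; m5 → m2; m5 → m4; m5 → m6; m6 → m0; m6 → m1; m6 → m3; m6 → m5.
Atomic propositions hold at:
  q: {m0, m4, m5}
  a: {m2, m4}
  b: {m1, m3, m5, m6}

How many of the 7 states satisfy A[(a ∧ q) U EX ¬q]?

Sat(a ∧ q) = {m4}
Sat(¬q) = {m1, m2, m3, m6}
Sat(EX ¬q) = {s : some successor in {m1, m2, m3, m6}} = {m0, m2, m4, m5, m6}
A[(a ∧ q) U EX ¬q]: least fixpoint, start Z0 = Sat(EX ¬q) = {m0, m2, m4, m5, m6}, add states in Sat(a ∧ q) with every successor in Z. Already a fixed point.
Sat(A[(a ∧ q) U EX ¬q]) = {m0, m2, m4, m5, m6}
|Sat(A[(a ∧ q) U EX ¬q])| = |{m0, m2, m4, m5, m6}| = 5.

5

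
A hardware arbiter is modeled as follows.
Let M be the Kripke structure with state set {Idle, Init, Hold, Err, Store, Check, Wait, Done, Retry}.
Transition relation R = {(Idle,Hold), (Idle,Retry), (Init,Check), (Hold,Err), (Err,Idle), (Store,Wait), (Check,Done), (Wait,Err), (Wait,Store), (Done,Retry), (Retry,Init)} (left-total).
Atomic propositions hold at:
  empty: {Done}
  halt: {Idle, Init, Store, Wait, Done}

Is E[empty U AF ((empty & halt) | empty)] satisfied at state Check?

Yes

Sat(empty & halt) = {Done}
Sat((empty & halt) | empty) = {Done}
AF ((empty & halt) | empty): least fixpoint, start Z0 = {Done}, add states with every successor in Z. Z1 = {Check, Done}; Z2 = {Init, Check, Done}; Z3 = {Init, Check, Done, Retry}; fixed.
Sat(AF ((empty & halt) | empty)) = {Init, Check, Done, Retry}
E[empty U AF ((empty & halt) | empty)]: least fixpoint, start Z0 = Sat(AF ((empty & halt) | empty)) = {Init, Check, Done, Retry}, add states in Sat(empty) with some successor in Z. Already a fixed point.
Sat(E[empty U AF ((empty & halt) | empty)]) = {Init, Check, Done, Retry}
Check ∈ Sat(E[empty U AF ((empty & halt) | empty)]) = {Init, Check, Done, Retry}, so the formula holds at Check.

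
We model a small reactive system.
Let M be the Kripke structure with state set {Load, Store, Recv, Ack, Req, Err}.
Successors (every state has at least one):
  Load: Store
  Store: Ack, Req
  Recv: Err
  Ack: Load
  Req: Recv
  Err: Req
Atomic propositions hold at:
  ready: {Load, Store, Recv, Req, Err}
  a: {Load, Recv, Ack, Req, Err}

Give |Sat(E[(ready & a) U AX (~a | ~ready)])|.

1

Sat(ready & a) = {Load, Recv, Req, Err}
Sat(~a) = {Store}
Sat(~ready) = {Ack}
Sat(~a | ~ready) = {Store, Ack}
Sat(AX (~a | ~ready)) = {s : every successor in {Store, Ack}} = {Load}
E[(ready & a) U AX (~a | ~ready)]: least fixpoint, start Z0 = Sat(AX (~a | ~ready)) = {Load}, add states in Sat(ready & a) with some successor in Z. Already a fixed point.
Sat(E[(ready & a) U AX (~a | ~ready)]) = {Load}
|Sat(E[(ready & a) U AX (~a | ~ready)])| = |{Load}| = 1.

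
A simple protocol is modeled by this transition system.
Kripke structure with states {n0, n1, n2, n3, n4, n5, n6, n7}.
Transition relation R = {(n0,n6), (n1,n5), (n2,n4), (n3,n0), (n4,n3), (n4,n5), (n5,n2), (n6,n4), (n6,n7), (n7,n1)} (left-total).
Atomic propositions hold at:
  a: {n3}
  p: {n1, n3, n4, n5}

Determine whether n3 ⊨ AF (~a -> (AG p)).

Sat(~a) = {n0, n1, n2, n4, n5, n6, n7}
AG p: greatest fixpoint, start Z0 = {n1, n3, n4, n5}, keep only states in Sat with every successor in Z. Z1 = {n1, n4}; Z2 = ∅; fixed.
Sat(AG p) = ∅
Sat(~a -> (AG p)) = {n3}
AF (~a -> (AG p)): least fixpoint, start Z0 = {n3}, add states with every successor in Z. Already a fixed point.
Sat(AF (~a -> (AG p))) = {n3}
n3 ∈ Sat(AF (~a -> (AG p))) = {n3}, so the formula holds at n3.

Yes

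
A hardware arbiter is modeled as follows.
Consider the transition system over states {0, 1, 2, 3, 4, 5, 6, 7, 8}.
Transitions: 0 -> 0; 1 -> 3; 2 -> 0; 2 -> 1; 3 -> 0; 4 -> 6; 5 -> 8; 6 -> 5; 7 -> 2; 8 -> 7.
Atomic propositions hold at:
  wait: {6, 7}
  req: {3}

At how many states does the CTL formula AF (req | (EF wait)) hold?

EF wait: least fixpoint, start Z0 = {6, 7}, add states with some successor in Z. Z1 = {4, 6, 7, 8}; Z2 = {4, 5, 6, 7, 8}; fixed.
Sat(EF wait) = {4, 5, 6, 7, 8}
Sat(req | (EF wait)) = {3, 4, 5, 6, 7, 8}
AF (req | (EF wait)): least fixpoint, start Z0 = {3, 4, 5, 6, 7, 8}, add states with every successor in Z. Z1 = {1, 3, 4, 5, 6, 7, 8}; fixed.
Sat(AF (req | (EF wait))) = {1, 3, 4, 5, 6, 7, 8}
|Sat(AF (req | (EF wait)))| = |{1, 3, 4, 5, 6, 7, 8}| = 7.

7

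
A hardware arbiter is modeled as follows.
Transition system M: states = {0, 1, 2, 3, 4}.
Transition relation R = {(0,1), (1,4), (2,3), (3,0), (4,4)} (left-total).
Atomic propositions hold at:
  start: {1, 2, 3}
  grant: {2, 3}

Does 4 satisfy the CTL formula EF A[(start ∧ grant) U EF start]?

Sat(start ∧ grant) = {2, 3}
EF start: least fixpoint, start Z0 = {1, 2, 3}, add states with some successor in Z. Z1 = {0, 1, 2, 3}; fixed.
Sat(EF start) = {0, 1, 2, 3}
A[(start ∧ grant) U EF start]: least fixpoint, start Z0 = Sat(EF start) = {0, 1, 2, 3}, add states in Sat(start ∧ grant) with every successor in Z. Already a fixed point.
Sat(A[(start ∧ grant) U EF start]) = {0, 1, 2, 3}
EF A[(start ∧ grant) U EF start]: least fixpoint, start Z0 = {0, 1, 2, 3}, add states with some successor in Z. Already a fixed point.
Sat(EF A[(start ∧ grant) U EF start]) = {0, 1, 2, 3}
4 ∉ Sat(EF A[(start ∧ grant) U EF start]) = {0, 1, 2, 3}, so the formula does not hold at 4.

No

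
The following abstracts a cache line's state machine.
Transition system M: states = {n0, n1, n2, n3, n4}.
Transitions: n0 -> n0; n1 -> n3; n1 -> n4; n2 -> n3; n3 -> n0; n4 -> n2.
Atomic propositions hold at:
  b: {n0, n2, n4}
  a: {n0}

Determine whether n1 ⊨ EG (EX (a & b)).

No

Sat(a & b) = {n0}
Sat(EX (a & b)) = {s : some successor in {n0}} = {n0, n3}
EG (EX (a & b)): greatest fixpoint, start Z0 = {n0, n3}, keep only states in Sat with some successor in Z. Already a fixed point.
Sat(EG (EX (a & b))) = {n0, n3}
n1 ∉ Sat(EG (EX (a & b))) = {n0, n3}, so the formula does not hold at n1.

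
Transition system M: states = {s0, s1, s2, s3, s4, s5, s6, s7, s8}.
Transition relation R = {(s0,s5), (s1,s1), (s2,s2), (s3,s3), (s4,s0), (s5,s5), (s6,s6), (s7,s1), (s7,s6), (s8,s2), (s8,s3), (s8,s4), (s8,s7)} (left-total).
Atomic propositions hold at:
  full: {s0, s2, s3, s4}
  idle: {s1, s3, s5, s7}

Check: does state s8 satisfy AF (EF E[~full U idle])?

Yes

Sat(~full) = {s1, s5, s6, s7, s8}
E[~full U idle]: least fixpoint, start Z0 = Sat(idle) = {s1, s3, s5, s7}, add states in Sat(~full) with some successor in Z. Z1 = {s1, s3, s5, s7, s8}; fixed.
Sat(E[~full U idle]) = {s1, s3, s5, s7, s8}
EF E[~full U idle]: least fixpoint, start Z0 = {s1, s3, s5, s7, s8}, add states with some successor in Z. Z1 = {s0, s1, s3, s5, s7, s8}; Z2 = {s0, s1, s3, s4, s5, s7, s8}; fixed.
Sat(EF E[~full U idle]) = {s0, s1, s3, s4, s5, s7, s8}
AF (EF E[~full U idle]): least fixpoint, start Z0 = {s0, s1, s3, s4, s5, s7, s8}, add states with every successor in Z. Already a fixed point.
Sat(AF (EF E[~full U idle])) = {s0, s1, s3, s4, s5, s7, s8}
s8 ∈ Sat(AF (EF E[~full U idle])) = {s0, s1, s3, s4, s5, s7, s8}, so the formula holds at s8.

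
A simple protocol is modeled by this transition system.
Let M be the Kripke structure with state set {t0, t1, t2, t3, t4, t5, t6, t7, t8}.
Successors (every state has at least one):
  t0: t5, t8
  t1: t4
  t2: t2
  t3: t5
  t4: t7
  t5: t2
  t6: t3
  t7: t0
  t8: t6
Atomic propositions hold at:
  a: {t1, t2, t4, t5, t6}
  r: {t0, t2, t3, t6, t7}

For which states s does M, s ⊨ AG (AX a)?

{t2, t3, t5}

Sat(AX a) = {s : every successor in {t1, t2, t4, t5, t6}} = {t1, t2, t3, t5, t8}
AG (AX a): greatest fixpoint, start Z0 = {t1, t2, t3, t5, t8}, keep only states in Sat with every successor in Z. Z1 = {t2, t3, t5}; fixed.
Sat(AG (AX a)) = {t2, t3, t5}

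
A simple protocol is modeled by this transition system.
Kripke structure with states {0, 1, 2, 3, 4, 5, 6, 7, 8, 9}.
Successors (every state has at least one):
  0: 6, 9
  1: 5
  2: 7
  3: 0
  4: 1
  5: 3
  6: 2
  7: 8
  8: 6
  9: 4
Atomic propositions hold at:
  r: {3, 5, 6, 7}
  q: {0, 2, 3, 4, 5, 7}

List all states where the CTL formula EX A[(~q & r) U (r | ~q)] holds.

Sat(~q) = {1, 6, 8, 9}
Sat(~q & r) = {6}
Sat(r | ~q) = {1, 3, 5, 6, 7, 8, 9}
A[(~q & r) U (r | ~q)]: least fixpoint, start Z0 = Sat((r | ~q)) = {1, 3, 5, 6, 7, 8, 9}, add states in Sat(~q & r) with every successor in Z. Already a fixed point.
Sat(A[(~q & r) U (r | ~q)]) = {1, 3, 5, 6, 7, 8, 9}
Sat(EX A[(~q & r) U (r | ~q)]) = {s : some successor in {1, 3, 5, 6, 7, 8, 9}} = {0, 1, 2, 4, 5, 7, 8}

{0, 1, 2, 4, 5, 7, 8}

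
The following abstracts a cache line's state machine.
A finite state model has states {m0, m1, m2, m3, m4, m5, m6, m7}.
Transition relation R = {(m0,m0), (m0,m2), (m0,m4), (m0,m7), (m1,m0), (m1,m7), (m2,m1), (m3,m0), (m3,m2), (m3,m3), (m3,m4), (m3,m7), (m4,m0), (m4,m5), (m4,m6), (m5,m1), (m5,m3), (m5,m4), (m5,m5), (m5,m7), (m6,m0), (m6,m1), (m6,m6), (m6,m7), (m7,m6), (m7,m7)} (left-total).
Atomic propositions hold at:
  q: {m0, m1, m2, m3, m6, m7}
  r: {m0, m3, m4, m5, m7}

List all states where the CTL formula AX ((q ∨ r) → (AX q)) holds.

{m2, m7}

Sat(q ∨ r) = {m0, m1, m2, m3, m4, m5, m6, m7}
Sat(AX q) = {s : every successor in {m0, m1, m2, m3, m6, m7}} = {m1, m2, m6, m7}
Sat((q ∨ r) → (AX q)) = {m1, m2, m6, m7}
Sat(AX ((q ∨ r) → (AX q))) = {s : every successor in {m1, m2, m6, m7}} = {m2, m7}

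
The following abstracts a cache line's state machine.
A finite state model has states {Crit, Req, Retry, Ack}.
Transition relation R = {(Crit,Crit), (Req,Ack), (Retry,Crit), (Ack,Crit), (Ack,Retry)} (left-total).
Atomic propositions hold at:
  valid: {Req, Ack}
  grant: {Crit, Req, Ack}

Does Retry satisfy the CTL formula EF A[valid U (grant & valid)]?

Sat(grant & valid) = {Req, Ack}
A[valid U (grant & valid)]: least fixpoint, start Z0 = Sat((grant & valid)) = {Req, Ack}, add states in Sat(valid) with every successor in Z. Already a fixed point.
Sat(A[valid U (grant & valid)]) = {Req, Ack}
EF A[valid U (grant & valid)]: least fixpoint, start Z0 = {Req, Ack}, add states with some successor in Z. Already a fixed point.
Sat(EF A[valid U (grant & valid)]) = {Req, Ack}
Retry ∉ Sat(EF A[valid U (grant & valid)]) = {Req, Ack}, so the formula does not hold at Retry.

No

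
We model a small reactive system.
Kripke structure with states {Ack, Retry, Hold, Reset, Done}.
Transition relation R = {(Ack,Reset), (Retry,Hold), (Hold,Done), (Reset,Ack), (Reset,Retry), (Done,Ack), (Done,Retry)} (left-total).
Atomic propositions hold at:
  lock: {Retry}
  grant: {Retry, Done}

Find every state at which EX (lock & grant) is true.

Sat(lock & grant) = {Retry}
Sat(EX (lock & grant)) = {s : some successor in {Retry}} = {Reset, Done}

{Reset, Done}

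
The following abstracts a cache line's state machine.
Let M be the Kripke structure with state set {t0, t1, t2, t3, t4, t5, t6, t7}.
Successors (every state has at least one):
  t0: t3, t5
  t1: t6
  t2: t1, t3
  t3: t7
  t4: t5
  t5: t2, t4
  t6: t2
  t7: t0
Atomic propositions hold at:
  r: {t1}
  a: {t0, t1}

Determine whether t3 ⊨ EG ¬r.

Sat(¬r) = {t0, t2, t3, t4, t5, t6, t7}
EG ¬r: greatest fixpoint, start Z0 = {t0, t2, t3, t4, t5, t6, t7}, keep only states in Sat with some successor in Z. Already a fixed point.
Sat(EG ¬r) = {t0, t2, t3, t4, t5, t6, t7}
t3 ∈ Sat(EG ¬r) = {t0, t2, t3, t4, t5, t6, t7}, so the formula holds at t3.

Yes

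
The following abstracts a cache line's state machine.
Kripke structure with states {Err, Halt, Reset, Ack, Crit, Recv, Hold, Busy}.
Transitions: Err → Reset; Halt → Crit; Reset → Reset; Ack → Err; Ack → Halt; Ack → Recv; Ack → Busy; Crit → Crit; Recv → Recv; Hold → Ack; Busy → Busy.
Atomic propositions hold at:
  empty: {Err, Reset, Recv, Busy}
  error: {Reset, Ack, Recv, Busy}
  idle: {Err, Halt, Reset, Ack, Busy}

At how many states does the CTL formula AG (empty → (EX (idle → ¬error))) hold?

3

Sat(¬error) = {Err, Halt, Crit, Hold}
Sat(idle → ¬error) = {Err, Halt, Crit, Recv, Hold}
Sat(EX (idle → ¬error)) = {s : some successor in {Err, Halt, Crit, Recv, Hold}} = {Halt, Ack, Crit, Recv}
Sat(empty → (EX (idle → ¬error))) = {Halt, Ack, Crit, Recv, Hold}
AG (empty → (EX (idle → ¬error))): greatest fixpoint, start Z0 = {Halt, Ack, Crit, Recv, Hold}, keep only states in Sat with every successor in Z. Z1 = {Halt, Crit, Recv, Hold}; Z2 = {Halt, Crit, Recv}; fixed.
Sat(AG (empty → (EX (idle → ¬error)))) = {Halt, Crit, Recv}
|Sat(AG (empty → (EX (idle → ¬error))))| = |{Halt, Crit, Recv}| = 3.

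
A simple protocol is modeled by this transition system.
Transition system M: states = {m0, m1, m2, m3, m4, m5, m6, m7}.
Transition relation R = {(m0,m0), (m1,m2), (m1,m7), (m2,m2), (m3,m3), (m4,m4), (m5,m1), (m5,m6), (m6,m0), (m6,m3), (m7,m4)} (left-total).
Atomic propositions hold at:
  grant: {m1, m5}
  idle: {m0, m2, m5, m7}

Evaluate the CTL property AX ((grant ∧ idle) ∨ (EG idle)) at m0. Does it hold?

Sat(grant ∧ idle) = {m5}
EG idle: greatest fixpoint, start Z0 = {m0, m2, m5, m7}, keep only states in Sat with some successor in Z. Z1 = {m0, m2}; fixed.
Sat(EG idle) = {m0, m2}
Sat((grant ∧ idle) ∨ (EG idle)) = {m0, m2, m5}
Sat(AX ((grant ∧ idle) ∨ (EG idle))) = {s : every successor in {m0, m2, m5}} = {m0, m2}
m0 ∈ Sat(AX ((grant ∧ idle) ∨ (EG idle))) = {m0, m2}, so the formula holds at m0.

Yes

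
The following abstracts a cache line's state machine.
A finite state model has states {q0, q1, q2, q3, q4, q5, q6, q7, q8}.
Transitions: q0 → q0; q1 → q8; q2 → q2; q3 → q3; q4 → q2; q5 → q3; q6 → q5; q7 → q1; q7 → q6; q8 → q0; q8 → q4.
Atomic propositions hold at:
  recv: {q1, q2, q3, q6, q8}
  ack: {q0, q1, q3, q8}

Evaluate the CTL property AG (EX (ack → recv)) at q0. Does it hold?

No

Sat(ack → recv) = {q1, q2, q3, q4, q5, q6, q7, q8}
Sat(EX (ack → recv)) = {s : some successor in {q1, q2, q3, q4, q5, q6, q7, q8}} = {q1, q2, q3, q4, q5, q6, q7, q8}
AG (EX (ack → recv)): greatest fixpoint, start Z0 = {q1, q2, q3, q4, q5, q6, q7, q8}, keep only states in Sat with every successor in Z. Z1 = {q1, q2, q3, q4, q5, q6, q7}; Z2 = {q2, q3, q4, q5, q6, q7}; Z3 = {q2, q3, q4, q5, q6}; fixed.
Sat(AG (EX (ack → recv))) = {q2, q3, q4, q5, q6}
q0 ∉ Sat(AG (EX (ack → recv))) = {q2, q3, q4, q5, q6}, so the formula does not hold at q0.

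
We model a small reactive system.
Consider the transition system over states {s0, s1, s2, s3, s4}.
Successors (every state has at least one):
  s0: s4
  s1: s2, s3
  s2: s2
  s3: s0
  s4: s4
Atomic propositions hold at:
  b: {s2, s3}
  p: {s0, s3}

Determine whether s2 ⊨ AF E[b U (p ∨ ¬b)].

Sat(¬b) = {s0, s1, s4}
Sat(p ∨ ¬b) = {s0, s1, s3, s4}
E[b U (p ∨ ¬b)]: least fixpoint, start Z0 = Sat((p ∨ ¬b)) = {s0, s1, s3, s4}, add states in Sat(b) with some successor in Z. Already a fixed point.
Sat(E[b U (p ∨ ¬b)]) = {s0, s1, s3, s4}
AF E[b U (p ∨ ¬b)]: least fixpoint, start Z0 = {s0, s1, s3, s4}, add states with every successor in Z. Already a fixed point.
Sat(AF E[b U (p ∨ ¬b)]) = {s0, s1, s3, s4}
s2 ∉ Sat(AF E[b U (p ∨ ¬b)]) = {s0, s1, s3, s4}, so the formula does not hold at s2.

No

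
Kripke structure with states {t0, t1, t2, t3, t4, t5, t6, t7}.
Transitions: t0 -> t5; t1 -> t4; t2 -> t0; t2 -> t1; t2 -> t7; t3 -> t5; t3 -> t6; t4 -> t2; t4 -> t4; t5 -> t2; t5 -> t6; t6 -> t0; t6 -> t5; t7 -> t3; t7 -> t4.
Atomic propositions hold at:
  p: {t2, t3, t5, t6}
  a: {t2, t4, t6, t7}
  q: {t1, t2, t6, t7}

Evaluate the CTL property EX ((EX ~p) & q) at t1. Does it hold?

Sat(~p) = {t0, t1, t4, t7}
Sat(EX ~p) = {s : some successor in {t0, t1, t4, t7}} = {t1, t2, t4, t6, t7}
Sat((EX ~p) & q) = {t1, t2, t6, t7}
Sat(EX ((EX ~p) & q)) = {s : some successor in {t1, t2, t6, t7}} = {t2, t3, t4, t5}
t1 ∉ Sat(EX ((EX ~p) & q)) = {t2, t3, t4, t5}, so the formula does not hold at t1.

No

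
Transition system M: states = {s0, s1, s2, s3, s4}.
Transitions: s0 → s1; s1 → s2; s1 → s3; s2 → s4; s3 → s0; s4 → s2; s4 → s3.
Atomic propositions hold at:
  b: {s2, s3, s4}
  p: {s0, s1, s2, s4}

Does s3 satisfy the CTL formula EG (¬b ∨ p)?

No

Sat(¬b) = {s0, s1}
Sat(¬b ∨ p) = {s0, s1, s2, s4}
EG (¬b ∨ p): greatest fixpoint, start Z0 = {s0, s1, s2, s4}, keep only states in Sat with some successor in Z. Already a fixed point.
Sat(EG (¬b ∨ p)) = {s0, s1, s2, s4}
s3 ∉ Sat(EG (¬b ∨ p)) = {s0, s1, s2, s4}, so the formula does not hold at s3.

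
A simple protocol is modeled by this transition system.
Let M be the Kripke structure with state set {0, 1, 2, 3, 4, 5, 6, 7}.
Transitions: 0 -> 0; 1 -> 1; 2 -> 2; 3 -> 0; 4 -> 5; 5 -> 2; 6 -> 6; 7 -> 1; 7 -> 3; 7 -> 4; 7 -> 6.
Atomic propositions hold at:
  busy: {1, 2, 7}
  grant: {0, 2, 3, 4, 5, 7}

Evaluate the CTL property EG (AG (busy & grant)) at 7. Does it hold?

Sat(busy & grant) = {2, 7}
AG (busy & grant): greatest fixpoint, start Z0 = {2, 7}, keep only states in Sat with every successor in Z. Z1 = {2}; fixed.
Sat(AG (busy & grant)) = {2}
EG (AG (busy & grant)): greatest fixpoint, start Z0 = {2}, keep only states in Sat with some successor in Z. Already a fixed point.
Sat(EG (AG (busy & grant))) = {2}
7 ∉ Sat(EG (AG (busy & grant))) = {2}, so the formula does not hold at 7.

No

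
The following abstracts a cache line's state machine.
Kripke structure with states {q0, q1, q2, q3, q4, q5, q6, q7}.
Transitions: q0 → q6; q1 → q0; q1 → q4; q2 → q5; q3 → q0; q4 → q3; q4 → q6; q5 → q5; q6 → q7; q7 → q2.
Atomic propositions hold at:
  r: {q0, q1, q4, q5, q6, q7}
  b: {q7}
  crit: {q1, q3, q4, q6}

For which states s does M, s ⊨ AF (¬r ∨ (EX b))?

Sat(¬r) = {q2, q3}
Sat(EX b) = {s : some successor in {q7}} = {q6}
Sat(¬r ∨ (EX b)) = {q2, q3, q6}
AF (¬r ∨ (EX b)): least fixpoint, start Z0 = {q2, q3, q6}, add states with every successor in Z. Z1 = {q0, q2, q3, q4, q6, q7}; Z2 = {q0, q1, q2, q3, q4, q6, q7}; fixed.
Sat(AF (¬r ∨ (EX b))) = {q0, q1, q2, q3, q4, q6, q7}

{q0, q1, q2, q3, q4, q6, q7}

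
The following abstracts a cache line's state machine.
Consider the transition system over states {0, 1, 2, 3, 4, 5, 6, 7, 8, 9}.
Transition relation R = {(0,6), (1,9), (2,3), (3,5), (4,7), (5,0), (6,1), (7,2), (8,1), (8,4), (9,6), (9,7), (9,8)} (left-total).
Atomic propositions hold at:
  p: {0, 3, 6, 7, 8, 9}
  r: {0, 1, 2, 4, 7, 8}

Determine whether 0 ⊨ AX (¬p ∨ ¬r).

Yes

Sat(¬p) = {1, 2, 4, 5}
Sat(¬r) = {3, 5, 6, 9}
Sat(¬p ∨ ¬r) = {1, 2, 3, 4, 5, 6, 9}
Sat(AX (¬p ∨ ¬r)) = {s : every successor in {1, 2, 3, 4, 5, 6, 9}} = {0, 1, 2, 3, 6, 7, 8}
0 ∈ Sat(AX (¬p ∨ ¬r)) = {0, 1, 2, 3, 6, 7, 8}, so the formula holds at 0.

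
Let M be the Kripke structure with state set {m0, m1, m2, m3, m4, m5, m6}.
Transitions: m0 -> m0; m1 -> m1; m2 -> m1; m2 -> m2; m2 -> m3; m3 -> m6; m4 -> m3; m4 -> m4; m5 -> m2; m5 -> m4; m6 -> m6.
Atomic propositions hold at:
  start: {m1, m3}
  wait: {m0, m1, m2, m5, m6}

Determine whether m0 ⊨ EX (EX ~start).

Sat(~start) = {m0, m2, m4, m5, m6}
Sat(EX ~start) = {s : some successor in {m0, m2, m4, m5, m6}} = {m0, m2, m3, m4, m5, m6}
Sat(EX (EX ~start)) = {s : some successor in {m0, m2, m3, m4, m5, m6}} = {m0, m2, m3, m4, m5, m6}
m0 ∈ Sat(EX (EX ~start)) = {m0, m2, m3, m4, m5, m6}, so the formula holds at m0.

Yes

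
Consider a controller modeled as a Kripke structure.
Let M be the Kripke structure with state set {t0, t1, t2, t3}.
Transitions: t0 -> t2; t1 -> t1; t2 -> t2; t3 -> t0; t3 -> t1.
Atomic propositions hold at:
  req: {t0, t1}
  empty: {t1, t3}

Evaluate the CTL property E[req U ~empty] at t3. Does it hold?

No

Sat(~empty) = {t0, t2}
E[req U ~empty]: least fixpoint, start Z0 = Sat(~empty) = {t0, t2}, add states in Sat(req) with some successor in Z. Already a fixed point.
Sat(E[req U ~empty]) = {t0, t2}
t3 ∉ Sat(E[req U ~empty]) = {t0, t2}, so the formula does not hold at t3.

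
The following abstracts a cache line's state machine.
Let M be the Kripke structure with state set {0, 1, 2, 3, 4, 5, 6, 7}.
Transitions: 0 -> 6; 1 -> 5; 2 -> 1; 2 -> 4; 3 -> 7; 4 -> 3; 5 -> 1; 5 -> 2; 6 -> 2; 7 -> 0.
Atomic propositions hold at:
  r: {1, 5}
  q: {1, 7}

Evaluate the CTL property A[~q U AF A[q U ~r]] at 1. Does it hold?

Sat(~q) = {0, 2, 3, 4, 5, 6}
Sat(~r) = {0, 2, 3, 4, 6, 7}
A[q U ~r]: least fixpoint, start Z0 = Sat(~r) = {0, 2, 3, 4, 6, 7}, add states in Sat(q) with every successor in Z. Already a fixed point.
Sat(A[q U ~r]) = {0, 2, 3, 4, 6, 7}
AF A[q U ~r]: least fixpoint, start Z0 = {0, 2, 3, 4, 6, 7}, add states with every successor in Z. Already a fixed point.
Sat(AF A[q U ~r]) = {0, 2, 3, 4, 6, 7}
A[~q U AF A[q U ~r]]: least fixpoint, start Z0 = Sat(AF A[q U ~r]) = {0, 2, 3, 4, 6, 7}, add states in Sat(~q) with every successor in Z. Already a fixed point.
Sat(A[~q U AF A[q U ~r]]) = {0, 2, 3, 4, 6, 7}
1 ∉ Sat(A[~q U AF A[q U ~r]]) = {0, 2, 3, 4, 6, 7}, so the formula does not hold at 1.

No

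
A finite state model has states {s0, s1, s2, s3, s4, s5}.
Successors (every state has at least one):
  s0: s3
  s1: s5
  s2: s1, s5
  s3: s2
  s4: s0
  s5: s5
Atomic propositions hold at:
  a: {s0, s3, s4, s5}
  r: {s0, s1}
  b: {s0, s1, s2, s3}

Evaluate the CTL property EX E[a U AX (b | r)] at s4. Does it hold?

Yes

Sat(b | r) = {s0, s1, s2, s3}
Sat(AX (b | r)) = {s : every successor in {s0, s1, s2, s3}} = {s0, s3, s4}
E[a U AX (b | r)]: least fixpoint, start Z0 = Sat(AX (b | r)) = {s0, s3, s4}, add states in Sat(a) with some successor in Z. Already a fixed point.
Sat(E[a U AX (b | r)]) = {s0, s3, s4}
Sat(EX E[a U AX (b | r)]) = {s : some successor in {s0, s3, s4}} = {s0, s4}
s4 ∈ Sat(EX E[a U AX (b | r)]) = {s0, s4}, so the formula holds at s4.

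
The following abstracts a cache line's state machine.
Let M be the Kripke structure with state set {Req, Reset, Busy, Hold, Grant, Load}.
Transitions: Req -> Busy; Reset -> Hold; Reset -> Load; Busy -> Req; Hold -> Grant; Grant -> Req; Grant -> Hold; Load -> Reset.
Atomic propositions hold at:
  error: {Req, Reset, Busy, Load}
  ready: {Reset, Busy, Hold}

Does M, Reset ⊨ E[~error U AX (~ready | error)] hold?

No

Sat(~error) = {Hold, Grant}
Sat(~ready) = {Req, Grant, Load}
Sat(~ready | error) = {Req, Reset, Busy, Grant, Load}
Sat(AX (~ready | error)) = {s : every successor in {Req, Reset, Busy, Grant, Load}} = {Req, Busy, Hold, Load}
E[~error U AX (~ready | error)]: least fixpoint, start Z0 = Sat(AX (~ready | error)) = {Req, Busy, Hold, Load}, add states in Sat(~error) with some successor in Z. Z1 = {Req, Busy, Hold, Grant, Load}; fixed.
Sat(E[~error U AX (~ready | error)]) = {Req, Busy, Hold, Grant, Load}
Reset ∉ Sat(E[~error U AX (~ready | error)]) = {Req, Busy, Hold, Grant, Load}, so the formula does not hold at Reset.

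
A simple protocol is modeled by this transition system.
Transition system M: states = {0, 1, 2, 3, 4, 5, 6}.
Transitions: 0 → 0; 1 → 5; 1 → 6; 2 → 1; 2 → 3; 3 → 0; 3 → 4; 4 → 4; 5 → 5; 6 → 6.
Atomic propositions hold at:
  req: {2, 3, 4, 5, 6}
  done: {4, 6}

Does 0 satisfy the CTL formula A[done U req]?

A[done U req]: least fixpoint, start Z0 = Sat(req) = {2, 3, 4, 5, 6}, add states in Sat(done) with every successor in Z. Already a fixed point.
Sat(A[done U req]) = {2, 3, 4, 5, 6}
0 ∉ Sat(A[done U req]) = {2, 3, 4, 5, 6}, so the formula does not hold at 0.

No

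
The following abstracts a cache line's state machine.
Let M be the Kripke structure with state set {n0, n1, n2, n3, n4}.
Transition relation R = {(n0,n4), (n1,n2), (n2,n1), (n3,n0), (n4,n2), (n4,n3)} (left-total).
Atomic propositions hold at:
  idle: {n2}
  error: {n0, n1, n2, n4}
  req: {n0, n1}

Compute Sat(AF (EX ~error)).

{n0, n3, n4}

Sat(~error) = {n3}
Sat(EX ~error) = {s : some successor in {n3}} = {n4}
AF (EX ~error): least fixpoint, start Z0 = {n4}, add states with every successor in Z. Z1 = {n0, n4}; Z2 = {n0, n3, n4}; fixed.
Sat(AF (EX ~error)) = {n0, n3, n4}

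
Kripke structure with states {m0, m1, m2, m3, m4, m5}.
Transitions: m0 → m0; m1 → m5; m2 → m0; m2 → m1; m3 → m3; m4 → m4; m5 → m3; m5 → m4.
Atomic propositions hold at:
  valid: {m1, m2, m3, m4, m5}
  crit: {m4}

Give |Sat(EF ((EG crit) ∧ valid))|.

4

EG crit: greatest fixpoint, start Z0 = {m4}, keep only states in Sat with some successor in Z. Already a fixed point.
Sat(EG crit) = {m4}
Sat((EG crit) ∧ valid) = {m4}
EF ((EG crit) ∧ valid): least fixpoint, start Z0 = {m4}, add states with some successor in Z. Z1 = {m4, m5}; Z2 = {m1, m4, m5}; Z3 = {m1, m2, m4, m5}; fixed.
Sat(EF ((EG crit) ∧ valid)) = {m1, m2, m4, m5}
|Sat(EF ((EG crit) ∧ valid))| = |{m1, m2, m4, m5}| = 4.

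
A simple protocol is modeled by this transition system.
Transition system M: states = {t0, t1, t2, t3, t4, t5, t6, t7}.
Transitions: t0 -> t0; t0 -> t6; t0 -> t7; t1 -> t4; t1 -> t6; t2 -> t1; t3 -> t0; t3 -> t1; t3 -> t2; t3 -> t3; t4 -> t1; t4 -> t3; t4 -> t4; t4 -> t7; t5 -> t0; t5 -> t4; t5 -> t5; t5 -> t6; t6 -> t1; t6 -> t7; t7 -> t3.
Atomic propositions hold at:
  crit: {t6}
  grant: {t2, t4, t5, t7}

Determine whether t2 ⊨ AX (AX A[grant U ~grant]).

No

Sat(~grant) = {t0, t1, t3, t6}
A[grant U ~grant]: least fixpoint, start Z0 = Sat(~grant) = {t0, t1, t3, t6}, add states in Sat(grant) with every successor in Z. Z1 = {t0, t1, t2, t3, t6, t7}; fixed.
Sat(A[grant U ~grant]) = {t0, t1, t2, t3, t6, t7}
Sat(AX A[grant U ~grant]) = {s : every successor in {t0, t1, t2, t3, t6, t7}} = {t0, t2, t3, t6, t7}
Sat(AX (AX A[grant U ~grant])) = {s : every successor in {t0, t2, t3, t6, t7}} = {t0, t7}
t2 ∉ Sat(AX (AX A[grant U ~grant])) = {t0, t7}, so the formula does not hold at t2.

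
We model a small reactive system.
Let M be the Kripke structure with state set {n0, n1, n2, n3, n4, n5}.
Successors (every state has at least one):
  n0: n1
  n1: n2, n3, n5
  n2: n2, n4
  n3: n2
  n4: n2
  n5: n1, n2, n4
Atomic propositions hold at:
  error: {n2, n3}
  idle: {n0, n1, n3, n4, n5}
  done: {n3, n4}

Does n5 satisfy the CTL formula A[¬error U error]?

Sat(¬error) = {n0, n1, n4, n5}
A[¬error U error]: least fixpoint, start Z0 = Sat(error) = {n2, n3}, add states in Sat(¬error) with every successor in Z. Z1 = {n2, n3, n4}; fixed.
Sat(A[¬error U error]) = {n2, n3, n4}
n5 ∉ Sat(A[¬error U error]) = {n2, n3, n4}, so the formula does not hold at n5.

No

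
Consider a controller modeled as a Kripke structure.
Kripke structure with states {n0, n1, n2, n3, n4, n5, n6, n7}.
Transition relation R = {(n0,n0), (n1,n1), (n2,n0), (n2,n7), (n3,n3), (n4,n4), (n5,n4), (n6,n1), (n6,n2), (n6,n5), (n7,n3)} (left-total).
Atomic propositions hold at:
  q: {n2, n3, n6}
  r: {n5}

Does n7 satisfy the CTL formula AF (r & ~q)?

No

Sat(~q) = {n0, n1, n4, n5, n7}
Sat(r & ~q) = {n5}
AF (r & ~q): least fixpoint, start Z0 = {n5}, add states with every successor in Z. Already a fixed point.
Sat(AF (r & ~q)) = {n5}
n7 ∉ Sat(AF (r & ~q)) = {n5}, so the formula does not hold at n7.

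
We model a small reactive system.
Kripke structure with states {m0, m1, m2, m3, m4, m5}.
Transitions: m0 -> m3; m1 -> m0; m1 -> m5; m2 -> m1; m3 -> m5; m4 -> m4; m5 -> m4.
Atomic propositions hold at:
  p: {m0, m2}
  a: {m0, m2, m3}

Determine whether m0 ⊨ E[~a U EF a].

Yes

Sat(~a) = {m1, m4, m5}
EF a: least fixpoint, start Z0 = {m0, m2, m3}, add states with some successor in Z. Z1 = {m0, m1, m2, m3}; fixed.
Sat(EF a) = {m0, m1, m2, m3}
E[~a U EF a]: least fixpoint, start Z0 = Sat(EF a) = {m0, m1, m2, m3}, add states in Sat(~a) with some successor in Z. Already a fixed point.
Sat(E[~a U EF a]) = {m0, m1, m2, m3}
m0 ∈ Sat(E[~a U EF a]) = {m0, m1, m2, m3}, so the formula holds at m0.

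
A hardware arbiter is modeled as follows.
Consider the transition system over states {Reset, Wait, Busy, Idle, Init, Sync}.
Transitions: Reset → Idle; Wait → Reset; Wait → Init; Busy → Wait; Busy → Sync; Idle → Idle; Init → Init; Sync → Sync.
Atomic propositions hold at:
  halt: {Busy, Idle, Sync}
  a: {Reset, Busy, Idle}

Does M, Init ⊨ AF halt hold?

AF halt: least fixpoint, start Z0 = {Busy, Idle, Sync}, add states with every successor in Z. Z1 = {Reset, Busy, Idle, Sync}; fixed.
Sat(AF halt) = {Reset, Busy, Idle, Sync}
Init ∉ Sat(AF halt) = {Reset, Busy, Idle, Sync}, so the formula does not hold at Init.

No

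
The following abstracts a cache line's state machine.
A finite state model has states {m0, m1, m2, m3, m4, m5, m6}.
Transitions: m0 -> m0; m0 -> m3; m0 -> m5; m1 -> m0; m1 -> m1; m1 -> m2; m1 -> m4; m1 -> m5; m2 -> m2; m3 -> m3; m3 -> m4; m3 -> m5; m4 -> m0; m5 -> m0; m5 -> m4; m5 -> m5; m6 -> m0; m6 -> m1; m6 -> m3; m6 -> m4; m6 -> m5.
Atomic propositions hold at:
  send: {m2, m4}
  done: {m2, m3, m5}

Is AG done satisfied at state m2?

Yes

AG done: greatest fixpoint, start Z0 = {m2, m3, m5}, keep only states in Sat with every successor in Z. Z1 = {m2}; fixed.
Sat(AG done) = {m2}
m2 ∈ Sat(AG done) = {m2}, so the formula holds at m2.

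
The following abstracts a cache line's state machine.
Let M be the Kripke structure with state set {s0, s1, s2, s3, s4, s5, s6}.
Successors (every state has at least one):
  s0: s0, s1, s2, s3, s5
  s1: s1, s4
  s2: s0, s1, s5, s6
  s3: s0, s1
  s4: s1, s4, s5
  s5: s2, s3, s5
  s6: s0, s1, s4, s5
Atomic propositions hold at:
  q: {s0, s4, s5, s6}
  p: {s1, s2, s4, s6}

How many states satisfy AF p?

AF p: least fixpoint, start Z0 = {s1, s2, s4, s6}, add states with every successor in Z. Already a fixed point.
Sat(AF p) = {s1, s2, s4, s6}
|Sat(AF p)| = |{s1, s2, s4, s6}| = 4.

4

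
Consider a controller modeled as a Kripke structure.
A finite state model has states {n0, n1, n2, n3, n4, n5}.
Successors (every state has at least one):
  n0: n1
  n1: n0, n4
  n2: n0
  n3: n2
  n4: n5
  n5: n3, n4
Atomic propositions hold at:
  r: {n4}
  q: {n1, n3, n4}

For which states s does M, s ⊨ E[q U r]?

E[q U r]: least fixpoint, start Z0 = Sat(r) = {n4}, add states in Sat(q) with some successor in Z. Z1 = {n1, n4}; fixed.
Sat(E[q U r]) = {n1, n4}

{n1, n4}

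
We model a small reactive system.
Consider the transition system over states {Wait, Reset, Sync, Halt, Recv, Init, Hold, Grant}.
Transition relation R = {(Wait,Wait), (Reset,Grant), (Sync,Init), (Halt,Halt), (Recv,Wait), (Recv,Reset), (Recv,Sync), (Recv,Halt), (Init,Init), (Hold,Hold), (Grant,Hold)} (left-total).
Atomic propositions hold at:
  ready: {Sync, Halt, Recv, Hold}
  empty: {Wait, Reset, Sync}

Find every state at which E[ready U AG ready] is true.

AG ready: greatest fixpoint, start Z0 = {Sync, Halt, Recv, Hold}, keep only states in Sat with every successor in Z. Z1 = {Halt, Hold}; fixed.
Sat(AG ready) = {Halt, Hold}
E[ready U AG ready]: least fixpoint, start Z0 = Sat(AG ready) = {Halt, Hold}, add states in Sat(ready) with some successor in Z. Z1 = {Halt, Recv, Hold}; fixed.
Sat(E[ready U AG ready]) = {Halt, Recv, Hold}

{Halt, Recv, Hold}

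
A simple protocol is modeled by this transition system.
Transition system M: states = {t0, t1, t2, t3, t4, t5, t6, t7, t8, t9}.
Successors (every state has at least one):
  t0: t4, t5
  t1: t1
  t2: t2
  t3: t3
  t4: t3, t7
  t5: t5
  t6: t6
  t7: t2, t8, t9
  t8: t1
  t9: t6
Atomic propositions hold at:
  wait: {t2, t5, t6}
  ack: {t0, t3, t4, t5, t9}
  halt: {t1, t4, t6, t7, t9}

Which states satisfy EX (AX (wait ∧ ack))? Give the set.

Sat(wait ∧ ack) = {t5}
Sat(AX (wait ∧ ack)) = {s : every successor in {t5}} = {t5}
Sat(EX (AX (wait ∧ ack))) = {s : some successor in {t5}} = {t0, t5}

{t0, t5}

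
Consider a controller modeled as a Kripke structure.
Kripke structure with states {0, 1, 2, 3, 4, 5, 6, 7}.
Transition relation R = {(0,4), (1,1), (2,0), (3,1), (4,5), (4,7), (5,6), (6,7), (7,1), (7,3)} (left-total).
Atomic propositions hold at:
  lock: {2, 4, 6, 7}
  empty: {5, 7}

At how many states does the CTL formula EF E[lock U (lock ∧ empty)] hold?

6

Sat(lock ∧ empty) = {7}
E[lock U (lock ∧ empty)]: least fixpoint, start Z0 = Sat((lock ∧ empty)) = {7}, add states in Sat(lock) with some successor in Z. Z1 = {4, 6, 7}; fixed.
Sat(E[lock U (lock ∧ empty)]) = {4, 6, 7}
EF E[lock U (lock ∧ empty)]: least fixpoint, start Z0 = {4, 6, 7}, add states with some successor in Z. Z1 = {0, 4, 5, 6, 7}; Z2 = {0, 2, 4, 5, 6, 7}; fixed.
Sat(EF E[lock U (lock ∧ empty)]) = {0, 2, 4, 5, 6, 7}
|Sat(EF E[lock U (lock ∧ empty)])| = |{0, 2, 4, 5, 6, 7}| = 6.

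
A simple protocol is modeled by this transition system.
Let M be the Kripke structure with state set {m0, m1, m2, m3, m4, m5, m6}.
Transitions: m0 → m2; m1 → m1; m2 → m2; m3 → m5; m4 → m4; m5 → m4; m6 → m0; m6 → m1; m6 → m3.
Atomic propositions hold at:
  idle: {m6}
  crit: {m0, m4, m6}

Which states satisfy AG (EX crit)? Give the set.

{m4, m5}

Sat(EX crit) = {s : some successor in {m0, m4, m6}} = {m4, m5, m6}
AG (EX crit): greatest fixpoint, start Z0 = {m4, m5, m6}, keep only states in Sat with every successor in Z. Z1 = {m4, m5}; fixed.
Sat(AG (EX crit)) = {m4, m5}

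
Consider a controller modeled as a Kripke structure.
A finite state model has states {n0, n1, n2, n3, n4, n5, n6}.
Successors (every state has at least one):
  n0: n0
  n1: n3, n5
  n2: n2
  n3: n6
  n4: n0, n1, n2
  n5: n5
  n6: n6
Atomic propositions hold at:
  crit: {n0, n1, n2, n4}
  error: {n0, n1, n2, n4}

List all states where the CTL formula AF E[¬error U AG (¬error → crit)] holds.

{n0, n2}

Sat(¬error) = {n3, n5, n6}
Sat(¬error → crit) = {n0, n1, n2, n4}
AG (¬error → crit): greatest fixpoint, start Z0 = {n0, n1, n2, n4}, keep only states in Sat with every successor in Z. Z1 = {n0, n2, n4}; Z2 = {n0, n2}; fixed.
Sat(AG (¬error → crit)) = {n0, n2}
E[¬error U AG (¬error → crit)]: least fixpoint, start Z0 = Sat(AG (¬error → crit)) = {n0, n2}, add states in Sat(¬error) with some successor in Z. Already a fixed point.
Sat(E[¬error U AG (¬error → crit)]) = {n0, n2}
AF E[¬error U AG (¬error → crit)]: least fixpoint, start Z0 = {n0, n2}, add states with every successor in Z. Already a fixed point.
Sat(AF E[¬error U AG (¬error → crit)]) = {n0, n2}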